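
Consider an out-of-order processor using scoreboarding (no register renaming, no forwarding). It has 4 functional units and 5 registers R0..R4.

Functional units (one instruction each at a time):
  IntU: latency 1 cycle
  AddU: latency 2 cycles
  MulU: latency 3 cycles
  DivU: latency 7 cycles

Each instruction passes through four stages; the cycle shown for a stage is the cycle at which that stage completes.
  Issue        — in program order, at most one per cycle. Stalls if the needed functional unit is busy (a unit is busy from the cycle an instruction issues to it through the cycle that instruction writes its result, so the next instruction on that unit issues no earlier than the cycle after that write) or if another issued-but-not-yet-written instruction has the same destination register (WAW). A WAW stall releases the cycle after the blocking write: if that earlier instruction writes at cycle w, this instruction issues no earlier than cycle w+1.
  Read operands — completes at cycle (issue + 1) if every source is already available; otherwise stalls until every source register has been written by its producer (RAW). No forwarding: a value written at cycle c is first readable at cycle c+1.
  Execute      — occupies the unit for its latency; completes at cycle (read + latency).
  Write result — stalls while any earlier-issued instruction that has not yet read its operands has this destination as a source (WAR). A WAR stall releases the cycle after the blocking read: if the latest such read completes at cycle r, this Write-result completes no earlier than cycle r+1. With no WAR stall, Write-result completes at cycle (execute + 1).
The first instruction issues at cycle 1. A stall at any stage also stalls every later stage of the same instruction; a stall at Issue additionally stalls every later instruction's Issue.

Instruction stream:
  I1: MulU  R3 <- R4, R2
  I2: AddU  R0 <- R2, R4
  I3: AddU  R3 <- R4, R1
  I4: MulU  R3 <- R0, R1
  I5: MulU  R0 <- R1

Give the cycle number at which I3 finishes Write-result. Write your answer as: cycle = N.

cycle = 11

I1 -> (1, 2, 5, 6)
I2 -> (2, 3, 5, 6)
I3 -> (7, 8, 10, 11)  // struct: AddU busy until I2 writes@6
I4 -> (12, 13, 16, 17)  // WAW R3: wait I3 write@11
I5 -> (18, 19, 22, 23)  // struct: MulU busy until I4 writes@17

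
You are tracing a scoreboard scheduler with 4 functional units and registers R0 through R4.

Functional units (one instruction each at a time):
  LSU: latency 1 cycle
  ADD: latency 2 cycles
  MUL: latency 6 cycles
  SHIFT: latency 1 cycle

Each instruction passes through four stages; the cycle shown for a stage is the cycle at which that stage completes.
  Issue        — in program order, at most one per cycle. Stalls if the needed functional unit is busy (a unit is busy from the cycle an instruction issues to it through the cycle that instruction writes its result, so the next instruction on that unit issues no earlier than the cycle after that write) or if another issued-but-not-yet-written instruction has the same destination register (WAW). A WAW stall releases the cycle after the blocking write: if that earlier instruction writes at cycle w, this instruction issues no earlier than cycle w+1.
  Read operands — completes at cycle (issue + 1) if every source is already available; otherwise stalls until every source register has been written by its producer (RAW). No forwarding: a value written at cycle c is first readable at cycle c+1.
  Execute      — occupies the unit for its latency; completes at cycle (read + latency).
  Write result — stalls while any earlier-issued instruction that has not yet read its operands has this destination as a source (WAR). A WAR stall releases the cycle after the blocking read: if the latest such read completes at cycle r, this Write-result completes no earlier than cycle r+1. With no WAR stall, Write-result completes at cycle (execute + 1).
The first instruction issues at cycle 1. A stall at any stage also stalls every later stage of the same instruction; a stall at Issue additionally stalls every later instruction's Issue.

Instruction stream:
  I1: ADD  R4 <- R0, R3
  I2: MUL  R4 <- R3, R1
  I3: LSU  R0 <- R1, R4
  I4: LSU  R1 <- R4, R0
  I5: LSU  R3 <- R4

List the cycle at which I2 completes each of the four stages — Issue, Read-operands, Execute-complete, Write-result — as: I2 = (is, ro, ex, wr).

I2 = (6, 7, 13, 14)

[1] I1→ADD
[2] I1 RO
[4] I1 EX
[5] I1 WR R4
[6] I2→MUL
[7] I2 RO, I3→LSU
[13] I2 EX
[14] I2 WR R4
[15] I3 RO
[16] I3 EX
[17] I3 WR R0
[18] I4→LSU
[19] I4 RO
[20] I4 EX
[21] I4 WR R1
[22] I5→LSU
[23] I5 RO
[24] I5 EX
[25] I5 WR R3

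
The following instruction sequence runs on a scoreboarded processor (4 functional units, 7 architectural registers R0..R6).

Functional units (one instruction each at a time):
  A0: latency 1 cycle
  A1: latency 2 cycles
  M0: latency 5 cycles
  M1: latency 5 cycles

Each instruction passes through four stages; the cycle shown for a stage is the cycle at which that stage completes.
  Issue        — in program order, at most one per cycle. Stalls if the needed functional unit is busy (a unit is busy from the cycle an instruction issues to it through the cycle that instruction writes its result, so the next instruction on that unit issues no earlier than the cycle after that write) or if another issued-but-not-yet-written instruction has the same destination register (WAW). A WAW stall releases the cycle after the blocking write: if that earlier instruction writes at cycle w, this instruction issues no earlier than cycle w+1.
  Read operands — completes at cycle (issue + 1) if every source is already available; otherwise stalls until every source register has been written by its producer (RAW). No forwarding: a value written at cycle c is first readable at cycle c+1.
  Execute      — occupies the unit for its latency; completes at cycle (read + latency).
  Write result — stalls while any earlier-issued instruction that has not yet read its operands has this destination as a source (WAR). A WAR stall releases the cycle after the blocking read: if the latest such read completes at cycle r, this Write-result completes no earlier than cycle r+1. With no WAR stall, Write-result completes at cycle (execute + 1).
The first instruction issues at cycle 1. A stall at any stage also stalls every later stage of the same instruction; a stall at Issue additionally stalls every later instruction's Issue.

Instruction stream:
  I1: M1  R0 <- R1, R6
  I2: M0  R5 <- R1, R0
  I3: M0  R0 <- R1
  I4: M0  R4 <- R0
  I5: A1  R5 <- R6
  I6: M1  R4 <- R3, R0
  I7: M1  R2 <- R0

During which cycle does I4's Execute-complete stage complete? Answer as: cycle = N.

cycle = 30

[I1] 1/2/7/8
[I2] 2/9/14/15  (RAW R0: wait I1 write@8)
[I3] 16/17/22/23  (struct: M0 busy until I2 writes@15)
[I4] 24/25/30/31  (struct: M0 busy until I3 writes@23)
[I5] 25/26/28/29
[I6] 32/33/38/39  (WAW R4: wait I4 write@31)
[I7] 40/41/46/47  (struct: M1 busy until I6 writes@39)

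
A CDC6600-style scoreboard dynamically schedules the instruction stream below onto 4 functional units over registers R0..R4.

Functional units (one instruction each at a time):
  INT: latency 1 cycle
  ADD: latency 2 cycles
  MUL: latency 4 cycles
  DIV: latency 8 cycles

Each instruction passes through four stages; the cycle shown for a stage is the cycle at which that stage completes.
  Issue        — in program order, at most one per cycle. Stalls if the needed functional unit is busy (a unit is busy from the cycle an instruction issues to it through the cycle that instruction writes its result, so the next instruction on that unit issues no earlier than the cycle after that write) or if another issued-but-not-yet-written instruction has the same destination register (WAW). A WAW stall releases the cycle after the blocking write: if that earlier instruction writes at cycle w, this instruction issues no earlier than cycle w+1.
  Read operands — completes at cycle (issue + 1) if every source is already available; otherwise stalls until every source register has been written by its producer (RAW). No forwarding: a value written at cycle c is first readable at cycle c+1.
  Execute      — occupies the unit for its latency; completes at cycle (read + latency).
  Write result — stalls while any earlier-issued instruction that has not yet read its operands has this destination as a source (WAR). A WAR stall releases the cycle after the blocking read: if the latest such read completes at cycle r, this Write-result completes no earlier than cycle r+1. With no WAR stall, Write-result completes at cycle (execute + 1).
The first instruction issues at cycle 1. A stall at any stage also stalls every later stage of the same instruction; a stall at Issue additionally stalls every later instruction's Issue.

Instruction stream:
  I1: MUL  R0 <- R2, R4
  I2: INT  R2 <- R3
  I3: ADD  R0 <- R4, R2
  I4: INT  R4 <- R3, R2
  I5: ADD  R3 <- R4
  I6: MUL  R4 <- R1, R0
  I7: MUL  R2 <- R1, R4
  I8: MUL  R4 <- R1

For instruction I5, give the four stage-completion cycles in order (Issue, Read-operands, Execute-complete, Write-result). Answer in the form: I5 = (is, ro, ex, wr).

1) issue 1, read 2, done 6, write 7
2) issue 2, read 3, done 4, write 5
3) issue 8, read 9, done 11, write 12  <WAW R0: wait I1 write@7>
4) issue 9, read 10, done 11, write 12
5) issue 13, read 14, done 16, write 17  <struct: ADD busy until I3 writes@12>
6) issue 14, read 15, done 19, write 20
7) issue 21, read 22, done 26, write 27  <struct: MUL busy until I6 writes@20>
8) issue 28, read 29, done 33, write 34  <struct: MUL busy until I7 writes@27>

I5 = (13, 14, 16, 17)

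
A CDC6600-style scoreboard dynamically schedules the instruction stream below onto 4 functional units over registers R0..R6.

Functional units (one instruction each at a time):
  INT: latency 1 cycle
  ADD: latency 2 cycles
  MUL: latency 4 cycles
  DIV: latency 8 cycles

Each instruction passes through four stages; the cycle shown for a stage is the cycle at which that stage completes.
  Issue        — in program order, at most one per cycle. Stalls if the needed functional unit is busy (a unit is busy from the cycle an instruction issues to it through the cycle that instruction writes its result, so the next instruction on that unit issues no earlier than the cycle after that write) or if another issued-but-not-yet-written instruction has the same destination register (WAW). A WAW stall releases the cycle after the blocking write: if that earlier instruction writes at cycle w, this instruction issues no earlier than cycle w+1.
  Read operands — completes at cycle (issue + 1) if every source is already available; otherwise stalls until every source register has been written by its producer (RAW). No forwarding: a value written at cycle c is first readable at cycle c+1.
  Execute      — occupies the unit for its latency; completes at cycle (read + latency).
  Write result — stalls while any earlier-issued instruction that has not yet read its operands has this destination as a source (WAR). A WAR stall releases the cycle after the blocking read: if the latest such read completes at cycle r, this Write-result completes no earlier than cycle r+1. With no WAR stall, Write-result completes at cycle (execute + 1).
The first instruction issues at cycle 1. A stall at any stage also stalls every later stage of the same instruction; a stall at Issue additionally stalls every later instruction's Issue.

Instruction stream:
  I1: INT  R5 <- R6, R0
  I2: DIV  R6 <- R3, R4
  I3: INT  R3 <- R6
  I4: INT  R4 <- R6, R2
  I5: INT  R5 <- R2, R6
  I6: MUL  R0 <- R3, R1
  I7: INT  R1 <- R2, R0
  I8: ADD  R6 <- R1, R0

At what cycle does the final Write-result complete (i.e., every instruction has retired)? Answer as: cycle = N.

I1  is:1  ro:2  ex:3  wr:4
I2  is:2  ro:3  ex:11  wr:12
I3  is:5  ro:13  ex:14  wr:15  — struct: INT busy until I1 writes@4, RAW R6: wait I2 write@12
I4  is:16  ro:17  ex:18  wr:19  — struct: INT busy until I3 writes@15
I5  is:20  ro:21  ex:22  wr:23  — struct: INT busy until I4 writes@19
I6  is:21  ro:22  ex:26  wr:27
I7  is:24  ro:28  ex:29  wr:30  — struct: INT busy until I5 writes@23, RAW R0: wait I6 write@27
I8  is:25  ro:31  ex:33  wr:34  — RAW R1: wait I7 write@30

cycle = 34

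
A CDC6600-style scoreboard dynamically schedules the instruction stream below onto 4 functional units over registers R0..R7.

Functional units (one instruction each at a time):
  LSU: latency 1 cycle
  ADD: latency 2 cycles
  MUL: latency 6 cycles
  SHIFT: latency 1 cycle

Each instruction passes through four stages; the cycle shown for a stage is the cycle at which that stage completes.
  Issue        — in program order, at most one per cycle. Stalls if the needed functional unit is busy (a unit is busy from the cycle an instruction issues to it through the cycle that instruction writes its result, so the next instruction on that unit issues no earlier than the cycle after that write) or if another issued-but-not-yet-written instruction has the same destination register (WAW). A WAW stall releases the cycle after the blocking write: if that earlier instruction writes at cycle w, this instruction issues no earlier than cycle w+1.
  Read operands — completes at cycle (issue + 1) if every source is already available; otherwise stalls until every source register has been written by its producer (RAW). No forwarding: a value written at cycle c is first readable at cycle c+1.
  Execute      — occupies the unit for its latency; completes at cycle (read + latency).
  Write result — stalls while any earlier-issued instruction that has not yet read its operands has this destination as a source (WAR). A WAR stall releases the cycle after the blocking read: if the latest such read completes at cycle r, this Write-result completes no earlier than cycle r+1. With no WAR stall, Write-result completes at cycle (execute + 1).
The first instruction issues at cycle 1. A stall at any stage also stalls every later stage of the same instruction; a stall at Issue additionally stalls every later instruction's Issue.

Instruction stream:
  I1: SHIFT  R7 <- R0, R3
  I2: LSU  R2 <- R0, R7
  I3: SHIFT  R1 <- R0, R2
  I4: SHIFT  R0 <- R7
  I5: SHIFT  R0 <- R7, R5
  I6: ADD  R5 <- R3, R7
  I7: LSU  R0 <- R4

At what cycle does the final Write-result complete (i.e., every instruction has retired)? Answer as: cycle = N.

[1] I1 dispatched to SHIFT
[2] I1 operands ready · I2 dispatched to LSU
[3] I1 complete
[4] R7←I1
[5] I2 operands ready · I3 dispatched to SHIFT
[6] I2 complete
[7] R2←I2
[8] I3 operands ready
[9] I3 complete
[10] R1←I3
[11] I4 dispatched to SHIFT
[12] I4 operands ready
[13] I4 complete
[14] R0←I4
[15] I5 dispatched to SHIFT
[16] I5 operands ready · I6 dispatched to ADD
[17] I5 complete · I6 operands ready
[18] R0←I5
[19] I6 complete · I7 dispatched to LSU
[20] R5←I6 · I7 operands ready
[21] I7 complete
[22] R0←I7

cycle = 22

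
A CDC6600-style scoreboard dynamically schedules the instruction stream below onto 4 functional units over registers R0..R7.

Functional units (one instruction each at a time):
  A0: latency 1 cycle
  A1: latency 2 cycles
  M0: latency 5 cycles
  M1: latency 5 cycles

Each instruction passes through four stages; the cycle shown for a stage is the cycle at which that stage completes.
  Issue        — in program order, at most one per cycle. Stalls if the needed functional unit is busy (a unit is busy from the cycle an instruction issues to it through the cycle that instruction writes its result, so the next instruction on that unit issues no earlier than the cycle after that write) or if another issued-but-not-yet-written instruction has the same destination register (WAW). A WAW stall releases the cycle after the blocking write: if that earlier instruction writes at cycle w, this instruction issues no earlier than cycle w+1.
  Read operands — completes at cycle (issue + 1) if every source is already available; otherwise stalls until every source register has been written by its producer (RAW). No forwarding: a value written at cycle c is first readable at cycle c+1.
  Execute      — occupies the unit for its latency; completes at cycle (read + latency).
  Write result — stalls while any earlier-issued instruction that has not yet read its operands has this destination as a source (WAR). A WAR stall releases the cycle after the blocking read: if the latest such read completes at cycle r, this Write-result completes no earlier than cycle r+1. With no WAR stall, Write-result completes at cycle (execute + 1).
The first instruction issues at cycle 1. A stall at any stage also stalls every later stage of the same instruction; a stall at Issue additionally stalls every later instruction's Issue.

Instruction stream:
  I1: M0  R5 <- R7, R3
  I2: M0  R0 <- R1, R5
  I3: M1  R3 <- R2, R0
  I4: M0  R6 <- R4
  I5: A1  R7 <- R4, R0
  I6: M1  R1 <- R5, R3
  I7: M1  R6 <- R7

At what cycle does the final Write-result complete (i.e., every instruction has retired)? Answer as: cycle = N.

  I1 | 1 | 2 | 7 | 8
  I2 | 9 | 10 | 15 | 16   struct: M0 busy until I1 writes@8
  I3 | 10 | 17 | 22 | 23   RAW R0: wait I2 write@16
  I4 | 17 | 18 | 23 | 24   struct: M0 busy until I2 writes@16
  I5 | 18 | 19 | 21 | 22
  I6 | 24 | 25 | 30 | 31   struct: M1 busy until I3 writes@23
  I7 | 32 | 33 | 38 | 39   struct: M1 busy until I6 writes@31

cycle = 39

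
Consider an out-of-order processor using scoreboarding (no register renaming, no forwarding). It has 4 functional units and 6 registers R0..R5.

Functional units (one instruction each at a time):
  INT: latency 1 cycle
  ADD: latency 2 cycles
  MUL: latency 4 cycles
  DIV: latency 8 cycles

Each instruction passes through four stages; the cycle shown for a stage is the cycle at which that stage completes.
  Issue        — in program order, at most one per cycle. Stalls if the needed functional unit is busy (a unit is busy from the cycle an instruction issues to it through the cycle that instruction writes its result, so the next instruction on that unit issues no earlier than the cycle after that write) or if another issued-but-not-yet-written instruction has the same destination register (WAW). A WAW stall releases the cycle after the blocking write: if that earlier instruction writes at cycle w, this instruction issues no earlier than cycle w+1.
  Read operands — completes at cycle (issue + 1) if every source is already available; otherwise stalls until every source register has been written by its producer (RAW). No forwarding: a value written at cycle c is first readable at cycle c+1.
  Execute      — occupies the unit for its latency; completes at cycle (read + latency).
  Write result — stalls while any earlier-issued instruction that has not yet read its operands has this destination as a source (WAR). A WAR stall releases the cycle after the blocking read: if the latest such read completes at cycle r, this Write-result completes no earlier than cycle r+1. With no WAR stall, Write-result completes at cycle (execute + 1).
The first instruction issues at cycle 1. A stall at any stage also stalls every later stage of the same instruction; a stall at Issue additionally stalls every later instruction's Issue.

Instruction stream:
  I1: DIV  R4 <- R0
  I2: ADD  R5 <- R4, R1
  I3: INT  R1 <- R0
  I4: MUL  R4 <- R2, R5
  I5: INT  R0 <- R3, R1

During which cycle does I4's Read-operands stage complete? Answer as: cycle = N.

cycle = 16

t=1  issue I1 (DIV)
t=2  I1 read-ops; issue I2 (ADD)
t=3  issue I3 (INT)
t=4  I3 read-ops
t=5  I3 finished on INT
t=10  I1 finished on DIV
t=11  I1→R4
t=12  I2 read-ops; issue I4 (MUL)
t=13  I3→R1
t=14  I2 finished on ADD; issue I5 (INT)
t=15  I2→R5; I5 read-ops
t=16  I4 read-ops; I5 finished on INT
t=17  I5→R0
t=20  I4 finished on MUL
t=21  I4→R4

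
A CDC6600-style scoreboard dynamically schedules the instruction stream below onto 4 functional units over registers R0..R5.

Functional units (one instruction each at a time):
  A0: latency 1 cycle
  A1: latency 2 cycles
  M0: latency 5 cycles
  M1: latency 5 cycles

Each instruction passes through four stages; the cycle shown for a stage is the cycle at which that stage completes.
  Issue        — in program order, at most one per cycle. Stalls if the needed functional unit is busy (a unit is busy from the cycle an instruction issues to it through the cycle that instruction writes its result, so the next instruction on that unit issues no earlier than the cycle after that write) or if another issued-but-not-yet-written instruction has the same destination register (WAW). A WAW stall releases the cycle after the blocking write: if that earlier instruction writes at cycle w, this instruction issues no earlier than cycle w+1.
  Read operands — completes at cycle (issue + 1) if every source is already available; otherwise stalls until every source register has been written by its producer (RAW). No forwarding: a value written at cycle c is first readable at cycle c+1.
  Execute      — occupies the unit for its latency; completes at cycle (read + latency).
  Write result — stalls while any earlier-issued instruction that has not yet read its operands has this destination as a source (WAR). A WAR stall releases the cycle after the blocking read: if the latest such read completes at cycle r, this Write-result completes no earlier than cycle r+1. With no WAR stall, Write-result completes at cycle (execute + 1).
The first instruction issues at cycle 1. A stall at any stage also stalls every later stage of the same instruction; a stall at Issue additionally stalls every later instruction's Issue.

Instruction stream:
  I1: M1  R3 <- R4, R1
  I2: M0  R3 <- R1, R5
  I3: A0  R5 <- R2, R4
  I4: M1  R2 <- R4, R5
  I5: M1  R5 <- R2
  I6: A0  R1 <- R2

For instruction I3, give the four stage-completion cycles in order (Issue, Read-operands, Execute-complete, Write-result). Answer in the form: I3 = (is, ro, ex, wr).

[I1] 1/2/7/8
[I2] 9/10/15/16  (WAW R3: wait I1 write@8)
[I3] 10/11/12/13
[I4] 11/14/19/20  (RAW R5: wait I3 write@13)
[I5] 21/22/27/28  (struct: M1 busy until I4 writes@20)
[I6] 22/23/24/25

I3 = (10, 11, 12, 13)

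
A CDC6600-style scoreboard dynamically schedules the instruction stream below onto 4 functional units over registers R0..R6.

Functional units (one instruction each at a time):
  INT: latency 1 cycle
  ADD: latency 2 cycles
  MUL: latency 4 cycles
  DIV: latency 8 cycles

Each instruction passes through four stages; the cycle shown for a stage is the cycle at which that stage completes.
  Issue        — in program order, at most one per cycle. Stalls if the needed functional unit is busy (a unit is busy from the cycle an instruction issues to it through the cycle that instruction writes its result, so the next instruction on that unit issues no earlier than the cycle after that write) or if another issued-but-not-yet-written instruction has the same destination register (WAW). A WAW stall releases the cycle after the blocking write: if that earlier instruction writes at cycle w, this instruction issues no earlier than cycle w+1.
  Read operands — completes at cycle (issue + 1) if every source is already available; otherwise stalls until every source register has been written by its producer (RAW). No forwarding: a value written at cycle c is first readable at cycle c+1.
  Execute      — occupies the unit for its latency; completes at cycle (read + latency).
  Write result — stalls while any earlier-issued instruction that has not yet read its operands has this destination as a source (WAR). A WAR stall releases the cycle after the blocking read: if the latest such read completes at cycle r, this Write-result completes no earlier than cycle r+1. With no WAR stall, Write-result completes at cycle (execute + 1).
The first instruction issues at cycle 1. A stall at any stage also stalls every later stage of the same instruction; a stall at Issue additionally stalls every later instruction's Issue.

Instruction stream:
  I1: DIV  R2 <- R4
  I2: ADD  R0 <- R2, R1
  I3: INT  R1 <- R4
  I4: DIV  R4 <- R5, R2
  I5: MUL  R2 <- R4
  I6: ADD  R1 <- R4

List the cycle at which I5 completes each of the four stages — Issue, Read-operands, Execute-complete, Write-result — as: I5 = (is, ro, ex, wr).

1) issue 1, read 2, done 10, write 11
2) issue 2, read 12, done 14, write 15  <RAW R2: wait I1 write@11>
3) issue 3, read 4, done 5, write 13  <WAR R1: wait I2 read@12>
4) issue 12, read 13, done 21, write 22  <struct: DIV busy until I1 writes@11>
5) issue 13, read 23, done 27, write 28  <RAW R4: wait I4 write@22>
6) issue 16, read 23, done 25, write 26  <struct: ADD busy until I2 writes@15 / RAW R4: wait I4 write@22>

I5 = (13, 23, 27, 28)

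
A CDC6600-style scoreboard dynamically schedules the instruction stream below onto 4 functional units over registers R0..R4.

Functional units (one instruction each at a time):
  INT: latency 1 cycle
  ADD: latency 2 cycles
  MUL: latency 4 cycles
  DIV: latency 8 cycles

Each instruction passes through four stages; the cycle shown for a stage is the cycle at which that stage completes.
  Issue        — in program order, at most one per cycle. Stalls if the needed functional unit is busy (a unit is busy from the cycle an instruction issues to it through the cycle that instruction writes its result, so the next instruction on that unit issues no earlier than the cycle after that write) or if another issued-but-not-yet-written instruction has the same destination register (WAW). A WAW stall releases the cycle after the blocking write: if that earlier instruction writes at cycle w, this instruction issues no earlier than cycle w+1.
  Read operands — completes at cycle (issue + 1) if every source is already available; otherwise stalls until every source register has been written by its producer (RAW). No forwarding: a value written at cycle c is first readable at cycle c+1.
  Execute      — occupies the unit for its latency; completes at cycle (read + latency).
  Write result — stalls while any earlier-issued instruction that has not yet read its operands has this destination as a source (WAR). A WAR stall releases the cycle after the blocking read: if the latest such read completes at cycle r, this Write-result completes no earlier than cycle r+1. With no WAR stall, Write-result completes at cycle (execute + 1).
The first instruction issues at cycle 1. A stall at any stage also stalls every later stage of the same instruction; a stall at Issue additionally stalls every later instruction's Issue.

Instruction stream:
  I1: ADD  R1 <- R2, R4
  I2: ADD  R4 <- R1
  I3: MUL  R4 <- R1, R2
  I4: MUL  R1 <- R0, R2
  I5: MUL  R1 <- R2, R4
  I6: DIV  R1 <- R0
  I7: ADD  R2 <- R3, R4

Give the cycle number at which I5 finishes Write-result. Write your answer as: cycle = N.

c1: issue I1 (ADD)
c2: I1 read-ops
c4: I1 finished on ADD
c5: I1→R1
c6: issue I2 (ADD)
c7: I2 read-ops
c9: I2 finished on ADD
c10: I2→R4
c11: issue I3 (MUL)
c12: I3 read-ops
c16: I3 finished on MUL
c17: I3→R4
c18: issue I4 (MUL)
c19: I4 read-ops
c23: I4 finished on MUL
c24: I4→R1
c25: issue I5 (MUL)
c26: I5 read-ops
c30: I5 finished on MUL
c31: I5→R1
c32: issue I6 (DIV)
c33: I6 read-ops | issue I7 (ADD)
c34: I7 read-ops
c36: I7 finished on ADD
c37: I7→R2
c41: I6 finished on DIV
c42: I6→R1

cycle = 31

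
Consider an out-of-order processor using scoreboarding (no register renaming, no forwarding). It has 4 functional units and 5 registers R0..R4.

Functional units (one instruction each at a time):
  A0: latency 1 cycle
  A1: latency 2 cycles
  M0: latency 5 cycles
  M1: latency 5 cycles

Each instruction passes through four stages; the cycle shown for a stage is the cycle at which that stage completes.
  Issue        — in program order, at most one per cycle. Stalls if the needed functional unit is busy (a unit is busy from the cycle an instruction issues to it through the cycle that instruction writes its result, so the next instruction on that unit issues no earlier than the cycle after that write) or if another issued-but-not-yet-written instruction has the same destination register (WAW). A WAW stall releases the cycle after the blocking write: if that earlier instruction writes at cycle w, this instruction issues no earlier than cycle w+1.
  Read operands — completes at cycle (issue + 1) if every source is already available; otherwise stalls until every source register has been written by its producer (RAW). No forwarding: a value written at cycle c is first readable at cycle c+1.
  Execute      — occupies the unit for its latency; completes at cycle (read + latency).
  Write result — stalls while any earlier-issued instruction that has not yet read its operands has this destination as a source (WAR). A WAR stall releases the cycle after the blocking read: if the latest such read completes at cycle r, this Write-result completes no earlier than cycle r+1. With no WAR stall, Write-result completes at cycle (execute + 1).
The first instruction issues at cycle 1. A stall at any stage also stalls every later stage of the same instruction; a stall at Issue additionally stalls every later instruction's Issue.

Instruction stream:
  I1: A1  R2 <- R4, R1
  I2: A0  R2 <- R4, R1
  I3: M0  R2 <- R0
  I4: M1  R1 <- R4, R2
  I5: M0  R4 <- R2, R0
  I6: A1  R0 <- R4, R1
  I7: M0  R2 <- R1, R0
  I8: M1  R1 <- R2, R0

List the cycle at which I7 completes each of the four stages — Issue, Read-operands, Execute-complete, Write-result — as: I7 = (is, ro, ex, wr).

t=1  I1 dispatched to A1
t=2  I1 operands ready
t=4  I1 complete
t=5  R2←I1
t=6  I2 dispatched to A0
t=7  I2 operands ready
t=8  I2 complete
t=9  R2←I2
t=10  I3 dispatched to M0
t=11  I3 operands ready; I4 dispatched to M1
t=16  I3 complete
t=17  R2←I3
t=18  I4 operands ready; I5 dispatched to M0
t=19  I5 operands ready; I6 dispatched to A1
t=23  I4 complete
t=24  R1←I4; I5 complete
t=25  R4←I5
t=26  I6 operands ready; I7 dispatched to M0
t=27  I8 dispatched to M1
t=28  I6 complete
t=29  R0←I6
t=30  I7 operands ready
t=35  I7 complete
t=36  R2←I7
t=37  I8 operands ready
t=42  I8 complete
t=43  R1←I8

I7 = (26, 30, 35, 36)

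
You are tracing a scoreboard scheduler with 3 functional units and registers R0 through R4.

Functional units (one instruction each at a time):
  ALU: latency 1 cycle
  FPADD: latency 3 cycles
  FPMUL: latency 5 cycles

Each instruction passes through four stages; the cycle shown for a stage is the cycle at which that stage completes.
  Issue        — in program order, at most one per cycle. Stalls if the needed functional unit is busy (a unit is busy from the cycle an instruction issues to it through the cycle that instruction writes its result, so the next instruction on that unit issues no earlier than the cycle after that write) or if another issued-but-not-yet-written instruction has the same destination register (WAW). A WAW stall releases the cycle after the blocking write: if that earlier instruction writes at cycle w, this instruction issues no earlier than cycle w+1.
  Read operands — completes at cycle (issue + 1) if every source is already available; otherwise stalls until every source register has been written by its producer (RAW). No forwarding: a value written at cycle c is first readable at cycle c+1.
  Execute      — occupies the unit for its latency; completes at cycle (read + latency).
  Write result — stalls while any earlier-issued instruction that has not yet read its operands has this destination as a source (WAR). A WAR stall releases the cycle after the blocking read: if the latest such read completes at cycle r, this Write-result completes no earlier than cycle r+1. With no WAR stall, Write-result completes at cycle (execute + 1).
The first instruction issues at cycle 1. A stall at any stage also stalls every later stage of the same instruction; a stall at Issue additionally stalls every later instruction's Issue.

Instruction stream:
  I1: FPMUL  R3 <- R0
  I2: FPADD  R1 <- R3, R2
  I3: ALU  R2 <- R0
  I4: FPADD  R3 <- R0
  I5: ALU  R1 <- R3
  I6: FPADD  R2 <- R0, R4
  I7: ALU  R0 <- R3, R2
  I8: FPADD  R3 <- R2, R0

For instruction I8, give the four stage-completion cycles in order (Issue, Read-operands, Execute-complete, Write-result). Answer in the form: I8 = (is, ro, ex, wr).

  I1 | 1 | 2 | 7 | 8
  I2 | 2 | 9 | 12 | 13   RAW R3: wait I1 write@8
  I3 | 3 | 4 | 5 | 10   WAR R2: wait I2 read@9
  I4 | 14 | 15 | 18 | 19   struct: FPADD busy until I2 writes@13
  I5 | 15 | 20 | 21 | 22   RAW R3: wait I4 write@19
  I6 | 20 | 21 | 24 | 25   struct: FPADD busy until I4 writes@19
  I7 | 23 | 26 | 27 | 28   struct: ALU busy until I5 writes@22 · RAW R2: wait I6 write@25
  I8 | 26 | 29 | 32 | 33   struct: FPADD busy until I6 writes@25 · RAW R0: wait I7 write@28

I8 = (26, 29, 32, 33)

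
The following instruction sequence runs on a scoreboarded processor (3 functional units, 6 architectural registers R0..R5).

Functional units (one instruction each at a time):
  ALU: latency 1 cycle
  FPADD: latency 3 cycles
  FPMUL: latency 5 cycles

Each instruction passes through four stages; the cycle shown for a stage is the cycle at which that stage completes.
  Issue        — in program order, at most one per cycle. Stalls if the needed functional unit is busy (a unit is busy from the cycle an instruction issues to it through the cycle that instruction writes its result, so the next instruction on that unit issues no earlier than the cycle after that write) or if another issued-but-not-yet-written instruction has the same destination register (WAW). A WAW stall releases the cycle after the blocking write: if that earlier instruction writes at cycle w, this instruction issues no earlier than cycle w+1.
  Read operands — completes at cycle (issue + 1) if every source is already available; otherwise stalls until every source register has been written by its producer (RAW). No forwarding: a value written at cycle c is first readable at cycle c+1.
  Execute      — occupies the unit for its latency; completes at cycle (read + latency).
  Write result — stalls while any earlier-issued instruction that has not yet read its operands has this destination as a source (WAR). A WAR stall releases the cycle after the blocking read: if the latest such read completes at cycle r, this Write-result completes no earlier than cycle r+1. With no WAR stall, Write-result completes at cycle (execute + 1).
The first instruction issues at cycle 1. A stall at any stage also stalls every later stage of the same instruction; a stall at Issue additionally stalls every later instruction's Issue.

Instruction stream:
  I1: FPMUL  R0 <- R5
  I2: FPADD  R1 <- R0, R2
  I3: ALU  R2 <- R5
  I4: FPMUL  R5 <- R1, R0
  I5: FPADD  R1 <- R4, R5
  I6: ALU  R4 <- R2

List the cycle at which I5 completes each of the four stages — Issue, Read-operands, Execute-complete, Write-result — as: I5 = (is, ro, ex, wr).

I1 -> (1, 2, 7, 8)
I2 -> (2, 9, 12, 13)  // RAW R0: wait I1 write@8
I3 -> (3, 4, 5, 10)  // WAR R2: wait I2 read@9
I4 -> (9, 14, 19, 20)  // struct: FPMUL busy until I1 writes@8, RAW R1: wait I2 write@13
I5 -> (14, 21, 24, 25)  // struct: FPADD busy until I2 writes@13, RAW R5: wait I4 write@20
I6 -> (15, 16, 17, 22)  // WAR R4: wait I5 read@21

I5 = (14, 21, 24, 25)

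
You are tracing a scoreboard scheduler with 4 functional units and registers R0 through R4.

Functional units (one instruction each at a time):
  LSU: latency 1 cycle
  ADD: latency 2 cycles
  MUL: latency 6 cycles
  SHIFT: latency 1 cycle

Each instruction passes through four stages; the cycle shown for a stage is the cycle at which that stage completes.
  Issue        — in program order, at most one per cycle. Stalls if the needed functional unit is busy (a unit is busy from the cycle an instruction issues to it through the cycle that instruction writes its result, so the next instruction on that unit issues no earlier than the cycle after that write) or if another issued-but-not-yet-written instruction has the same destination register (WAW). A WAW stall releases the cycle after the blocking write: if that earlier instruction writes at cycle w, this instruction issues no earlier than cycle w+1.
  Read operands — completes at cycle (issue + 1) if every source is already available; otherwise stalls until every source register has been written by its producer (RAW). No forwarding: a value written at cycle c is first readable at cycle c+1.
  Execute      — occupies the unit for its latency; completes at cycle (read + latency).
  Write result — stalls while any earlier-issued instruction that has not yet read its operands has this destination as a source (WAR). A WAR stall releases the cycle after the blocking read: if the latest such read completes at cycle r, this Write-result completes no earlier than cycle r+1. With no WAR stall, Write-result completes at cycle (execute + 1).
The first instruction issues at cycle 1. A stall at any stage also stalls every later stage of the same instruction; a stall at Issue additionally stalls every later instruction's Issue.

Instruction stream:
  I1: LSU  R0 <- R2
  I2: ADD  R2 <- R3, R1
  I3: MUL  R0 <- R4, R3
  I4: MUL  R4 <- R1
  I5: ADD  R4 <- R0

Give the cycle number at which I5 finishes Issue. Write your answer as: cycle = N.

I1: IS=1 RO=2 EX=3 WR=4
I2: IS=2 RO=3 EX=5 WR=6
I3: IS=5 RO=6 EX=12 WR=13  [WAW R0: wait I1 write@4]
I4: IS=14 RO=15 EX=21 WR=22  [struct: MUL busy until I3 writes@13]
I5: IS=23 RO=24 EX=26 WR=27  [WAW R4: wait I4 write@22]

cycle = 23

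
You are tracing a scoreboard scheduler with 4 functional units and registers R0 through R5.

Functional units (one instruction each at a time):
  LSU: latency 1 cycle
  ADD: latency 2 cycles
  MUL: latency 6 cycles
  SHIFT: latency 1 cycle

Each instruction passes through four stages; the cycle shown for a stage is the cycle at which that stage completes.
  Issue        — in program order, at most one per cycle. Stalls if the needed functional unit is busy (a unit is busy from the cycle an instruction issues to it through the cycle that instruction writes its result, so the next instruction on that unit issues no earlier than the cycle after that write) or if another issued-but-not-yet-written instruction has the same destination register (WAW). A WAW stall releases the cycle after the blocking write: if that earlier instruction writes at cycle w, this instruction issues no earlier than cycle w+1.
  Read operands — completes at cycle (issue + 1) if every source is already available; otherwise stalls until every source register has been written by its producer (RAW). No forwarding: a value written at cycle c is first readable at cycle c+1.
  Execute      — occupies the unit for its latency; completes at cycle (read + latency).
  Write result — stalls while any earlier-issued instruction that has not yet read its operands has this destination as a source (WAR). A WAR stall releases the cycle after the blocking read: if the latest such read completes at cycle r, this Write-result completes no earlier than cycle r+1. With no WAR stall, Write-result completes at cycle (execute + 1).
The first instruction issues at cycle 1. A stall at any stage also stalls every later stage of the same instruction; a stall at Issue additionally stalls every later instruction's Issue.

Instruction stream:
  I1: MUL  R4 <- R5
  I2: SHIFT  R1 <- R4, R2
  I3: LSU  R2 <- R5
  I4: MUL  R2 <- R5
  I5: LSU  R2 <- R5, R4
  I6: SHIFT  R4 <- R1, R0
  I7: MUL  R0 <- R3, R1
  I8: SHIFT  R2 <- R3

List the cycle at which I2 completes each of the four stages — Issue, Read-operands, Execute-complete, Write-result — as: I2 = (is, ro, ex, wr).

I2 = (2, 10, 11, 12)

t=1  I1 issues→MUL
t=2  I1 reads | I2 issues→SHIFT
t=3  I3 issues→LSU
t=4  I3 reads
t=5  I3 exec-done
t=8  I1 exec-done
t=9  I1 writes R4
t=10  I2 reads
t=11  I2 exec-done | I3 writes R2
t=12  I2 writes R1 | I4 issues→MUL
t=13  I4 reads
t=19  I4 exec-done
t=20  I4 writes R2
t=21  I5 issues→LSU
t=22  I5 reads | I6 issues→SHIFT
t=23  I5 exec-done | I6 reads | I7 issues→MUL
t=24  I5 writes R2 | I6 exec-done | I7 reads
t=25  I6 writes R4
t=26  I8 issues→SHIFT
t=27  I8 reads
t=28  I8 exec-done
t=29  I8 writes R2
t=30  I7 exec-done
t=31  I7 writes R0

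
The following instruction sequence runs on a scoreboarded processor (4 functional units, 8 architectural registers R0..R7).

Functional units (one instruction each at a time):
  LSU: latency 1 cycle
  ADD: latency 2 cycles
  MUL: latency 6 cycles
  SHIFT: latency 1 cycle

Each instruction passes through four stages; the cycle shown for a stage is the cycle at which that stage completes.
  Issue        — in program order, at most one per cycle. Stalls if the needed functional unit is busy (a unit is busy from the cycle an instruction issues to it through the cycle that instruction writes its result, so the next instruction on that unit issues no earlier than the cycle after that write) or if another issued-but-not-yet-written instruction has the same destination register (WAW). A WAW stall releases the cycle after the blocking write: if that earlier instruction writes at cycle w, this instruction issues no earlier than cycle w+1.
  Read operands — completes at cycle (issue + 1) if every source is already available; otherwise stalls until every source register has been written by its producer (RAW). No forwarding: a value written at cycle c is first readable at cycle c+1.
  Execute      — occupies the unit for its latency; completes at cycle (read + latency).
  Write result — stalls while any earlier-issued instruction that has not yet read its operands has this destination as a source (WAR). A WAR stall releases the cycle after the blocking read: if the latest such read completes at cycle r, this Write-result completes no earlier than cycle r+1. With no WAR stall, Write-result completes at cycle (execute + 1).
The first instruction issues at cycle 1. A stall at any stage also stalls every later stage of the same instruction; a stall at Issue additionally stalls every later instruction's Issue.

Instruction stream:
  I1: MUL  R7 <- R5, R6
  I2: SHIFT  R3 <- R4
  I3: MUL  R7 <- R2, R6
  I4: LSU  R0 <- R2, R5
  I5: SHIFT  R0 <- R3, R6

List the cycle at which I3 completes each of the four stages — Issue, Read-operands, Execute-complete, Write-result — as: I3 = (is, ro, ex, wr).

1) issue 1, read 2, done 8, write 9
2) issue 2, read 3, done 4, write 5
3) issue 10, read 11, done 17, write 18  <struct: MUL busy until I1 writes@9>
4) issue 11, read 12, done 13, write 14
5) issue 15, read 16, done 17, write 18  <WAW R0: wait I4 write@14>

I3 = (10, 11, 17, 18)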